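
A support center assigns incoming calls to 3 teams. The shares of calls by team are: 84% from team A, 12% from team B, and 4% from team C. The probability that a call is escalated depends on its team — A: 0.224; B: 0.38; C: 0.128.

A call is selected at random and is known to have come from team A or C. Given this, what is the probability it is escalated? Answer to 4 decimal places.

Let S = {A, C}.
P(S) = 0.84 + 0.04 = 0.88.
P(E ∩ S) = 0.224·0.84 + 0.128·0.04 = 0.18816 + 0.00512 = 0.19328.
P(E | S) = 0.19328 / 0.88 = 0.219636…

P(E|S) ≈ 0.2196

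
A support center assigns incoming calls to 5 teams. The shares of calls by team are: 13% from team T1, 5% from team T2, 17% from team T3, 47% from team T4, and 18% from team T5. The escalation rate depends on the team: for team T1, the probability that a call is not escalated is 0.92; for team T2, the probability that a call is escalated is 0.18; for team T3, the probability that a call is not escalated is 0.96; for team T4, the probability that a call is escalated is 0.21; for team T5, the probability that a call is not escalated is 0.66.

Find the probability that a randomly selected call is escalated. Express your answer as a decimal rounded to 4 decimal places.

0.1861

P(E|T1) = 1 − 0.92 = 0.08.
P(E|T3) = 1 − 0.96 = 0.04.
P(E|T5) = 1 − 0.66 = 0.34.
P(E) = P(E|T1)·P(T1) + P(E|T2)·P(T2) + P(E|T3)·P(T3) + P(E|T4)·P(T4) + P(E|T5)·P(T5)
      = 0.08·0.13 + 0.18·0.05 + 0.04·0.17 + 0.21·0.47 + 0.34·0.18
      = 0.0104 + 0.009 + 0.0068 + 0.0987 + 0.0612 = 0.1861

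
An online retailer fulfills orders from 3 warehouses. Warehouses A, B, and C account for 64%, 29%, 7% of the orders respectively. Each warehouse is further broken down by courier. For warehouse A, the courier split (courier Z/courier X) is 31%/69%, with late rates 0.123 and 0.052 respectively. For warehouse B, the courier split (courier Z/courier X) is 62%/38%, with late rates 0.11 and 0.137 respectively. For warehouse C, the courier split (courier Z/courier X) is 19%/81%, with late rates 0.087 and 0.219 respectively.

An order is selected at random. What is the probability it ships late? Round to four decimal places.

P(L|A) = 0.31·0.123 + 0.69·0.052 = 0.03813 + 0.03588 = 0.07401
P(L|B) = 0.62·0.11 + 0.38·0.137 = 0.0682 + 0.05206 = 0.12026
P(L|C) = 0.19·0.087 + 0.81·0.219 = 0.01653 + 0.17739 = 0.19392
By total probability over the outer partition,
P(L) = 0.64·0.07401 + 0.29·0.12026 + 0.07·0.19392
      = 0.0473664 + 0.0348754 + 0.0135744 = 0.0958162

0.0958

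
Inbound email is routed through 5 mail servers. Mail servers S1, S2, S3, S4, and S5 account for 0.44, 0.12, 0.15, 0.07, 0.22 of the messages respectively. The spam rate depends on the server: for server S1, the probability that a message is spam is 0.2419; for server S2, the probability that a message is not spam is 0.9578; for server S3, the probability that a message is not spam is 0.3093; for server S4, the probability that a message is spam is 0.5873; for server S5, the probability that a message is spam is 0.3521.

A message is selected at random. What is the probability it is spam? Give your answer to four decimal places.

P(S) ≈ 0.3337

P(S|S2) = 1 − 0.9578 = 0.0422.
P(S|S3) = 1 − 0.3093 = 0.6907.
P(S) = P(S|S1)·P(S1) + P(S|S2)·P(S2) + P(S|S3)·P(S3) + P(S|S4)·P(S4) + P(S|S5)·P(S5)
      = 0.2419·0.44 + 0.0422·0.12 + 0.6907·0.15 + 0.5873·0.07 + 0.3521·0.22
      = 0.106436 + 0.005064 + 0.103605 + 0.041111 + 0.077462 = 0.333678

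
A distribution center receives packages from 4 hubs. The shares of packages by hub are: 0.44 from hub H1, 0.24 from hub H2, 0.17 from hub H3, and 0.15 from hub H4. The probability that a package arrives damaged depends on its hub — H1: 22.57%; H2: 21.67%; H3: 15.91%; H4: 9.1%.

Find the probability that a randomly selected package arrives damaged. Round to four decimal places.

P(D) ≈ 0.1920

P(D) = P(D|H1)·P(H1) + P(D|H2)·P(H2) + P(D|H3)·P(H3) + P(D|H4)·P(H4)
      = 0.2257·0.44 + 0.2167·0.24 + 0.1591·0.17 + 0.091·0.15
      = 0.099308 + 0.052008 + 0.027047 + 0.01365 = 0.192013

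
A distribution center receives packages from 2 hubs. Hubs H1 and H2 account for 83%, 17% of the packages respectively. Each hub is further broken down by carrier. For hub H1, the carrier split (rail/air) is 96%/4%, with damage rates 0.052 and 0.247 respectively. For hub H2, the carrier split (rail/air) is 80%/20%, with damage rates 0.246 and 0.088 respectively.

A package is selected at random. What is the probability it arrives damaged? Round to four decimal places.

P(D|H1) = 0.96·0.052 + 0.04·0.247 = 0.04992 + 0.00988 = 0.0598
P(D|H2) = 0.8·0.246 + 0.2·0.088 = 0.1968 + 0.0176 = 0.2144
Then overall,
P(D) = 0.83·0.0598 + 0.17·0.2144
      = 0.049634 + 0.036448 = 0.086082

P(D) ≈ 0.0861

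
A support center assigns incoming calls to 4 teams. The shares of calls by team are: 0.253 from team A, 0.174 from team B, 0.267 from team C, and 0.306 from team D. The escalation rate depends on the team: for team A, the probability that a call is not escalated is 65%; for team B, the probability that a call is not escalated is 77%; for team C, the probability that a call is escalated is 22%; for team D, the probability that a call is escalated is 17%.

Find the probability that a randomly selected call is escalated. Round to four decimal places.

P(E|A) = 1 − 0.65 = 0.35.
P(E|B) = 1 − 0.77 = 0.23.
By the law of total probability,
P(E) = P(E|A)·P(A) + P(E|B)·P(B) + P(E|C)·P(C) + P(E|D)·P(D)
      = 0.35·0.253 + 0.23·0.174 + 0.22·0.267 + 0.17·0.306
      = 0.08855 + 0.04002 + 0.05874 + 0.05202 = 0.23933

0.2393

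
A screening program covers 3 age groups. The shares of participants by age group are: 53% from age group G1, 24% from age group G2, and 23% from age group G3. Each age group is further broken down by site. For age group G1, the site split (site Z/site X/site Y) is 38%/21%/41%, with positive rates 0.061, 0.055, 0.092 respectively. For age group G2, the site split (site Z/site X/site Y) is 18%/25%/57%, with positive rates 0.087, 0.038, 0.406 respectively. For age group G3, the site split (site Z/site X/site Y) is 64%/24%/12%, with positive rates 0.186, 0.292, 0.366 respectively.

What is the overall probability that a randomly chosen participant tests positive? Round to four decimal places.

P(T) ≈ 0.1536

P(T|G1) = 0.38·0.061 + 0.21·0.055 + 0.41·0.092 = 0.02318 + 0.01155 + 0.03772 = 0.07245
P(T|G2) = 0.18·0.087 + 0.25·0.038 + 0.57·0.406 = 0.01566 + 0.0095 + 0.23142 = 0.25658
P(T|G3) = 0.64·0.186 + 0.24·0.292 + 0.12·0.366 = 0.11904 + 0.07008 + 0.04392 = 0.23304
Then overall,
P(T) = 0.53·0.07245 + 0.24·0.25658 + 0.23·0.23304
      = 0.0383985 + 0.0615792 + 0.0535992 = 0.1535769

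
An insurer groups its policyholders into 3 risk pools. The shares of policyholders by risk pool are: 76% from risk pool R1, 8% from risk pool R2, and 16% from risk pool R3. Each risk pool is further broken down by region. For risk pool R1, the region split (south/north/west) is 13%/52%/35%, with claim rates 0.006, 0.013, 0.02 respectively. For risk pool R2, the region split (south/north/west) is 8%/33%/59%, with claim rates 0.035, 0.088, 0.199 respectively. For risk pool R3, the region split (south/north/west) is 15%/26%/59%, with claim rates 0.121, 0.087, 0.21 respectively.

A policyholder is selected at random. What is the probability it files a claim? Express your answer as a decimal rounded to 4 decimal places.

P(C) ≈ 0.0493

P(C|R1) = 0.13·0.006 + 0.52·0.013 + 0.35·0.02 = 0.00078 + 0.00676 + 0.007 = 0.01454
P(C|R2) = 0.08·0.035 + 0.33·0.088 + 0.59·0.199 = 0.0028 + 0.02904 + 0.11741 = 0.14925
P(C|R3) = 0.15·0.121 + 0.26·0.087 + 0.59·0.21 = 0.01815 + 0.02262 + 0.1239 = 0.16467
By total probability over the outer partition,
P(C) = 0.76·0.01454 + 0.08·0.14925 + 0.16·0.16467
      = 0.0110504 + 0.01194 + 0.0263472 = 0.0493376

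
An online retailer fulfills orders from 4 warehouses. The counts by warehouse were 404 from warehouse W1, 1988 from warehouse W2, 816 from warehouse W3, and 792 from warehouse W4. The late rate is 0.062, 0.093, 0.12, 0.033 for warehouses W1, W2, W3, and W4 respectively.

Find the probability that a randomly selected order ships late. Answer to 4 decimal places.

Total: 404 + 1988 + 816 + 792 = 4000.
P(W1) = 404/4000 = 0.101. P(W2) = 1988/4000 = 0.497. P(W3) = 816/4000 = 0.204. P(W4) = 792/4000 = 0.198.
P(L) = P(L|W1)·P(W1) + P(L|W2)·P(W2) + P(L|W3)·P(W3) + P(L|W4)·P(W4)
      = 0.062·0.101 + 0.093·0.497 + 0.12·0.204 + 0.033·0.198
      = 0.006262 + 0.046221 + 0.02448 + 0.006534 = 0.083497

0.0835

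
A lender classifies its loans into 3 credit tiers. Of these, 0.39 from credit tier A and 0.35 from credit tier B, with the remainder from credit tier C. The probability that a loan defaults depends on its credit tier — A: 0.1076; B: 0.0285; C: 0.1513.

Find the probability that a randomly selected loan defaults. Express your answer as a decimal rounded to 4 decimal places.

P(D) ≈ 0.0913

P(C) = 1 − (0.39 + 0.35) = 0.26.
Using total probability over the partition,
P(D) = P(D|A)·P(A) + P(D|B)·P(B) + P(D|C)·P(C)
      = 0.1076·0.39 + 0.0285·0.35 + 0.1513·0.26
      = 0.041964 + 0.009975 + 0.039338 = 0.091277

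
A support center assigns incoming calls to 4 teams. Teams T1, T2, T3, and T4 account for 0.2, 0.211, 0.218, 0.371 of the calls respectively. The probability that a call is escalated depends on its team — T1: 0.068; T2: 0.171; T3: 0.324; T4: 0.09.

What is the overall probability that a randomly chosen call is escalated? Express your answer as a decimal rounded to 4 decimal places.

P(E) ≈ 0.1537

P(E) = P(E|T1)·P(T1) + P(E|T2)·P(T2) + P(E|T3)·P(T3) + P(E|T4)·P(T4)
      = 0.068·0.2 + 0.171·0.211 + 0.324·0.218 + 0.09·0.371
      = 0.0136 + 0.036081 + 0.070632 + 0.03339 = 0.153703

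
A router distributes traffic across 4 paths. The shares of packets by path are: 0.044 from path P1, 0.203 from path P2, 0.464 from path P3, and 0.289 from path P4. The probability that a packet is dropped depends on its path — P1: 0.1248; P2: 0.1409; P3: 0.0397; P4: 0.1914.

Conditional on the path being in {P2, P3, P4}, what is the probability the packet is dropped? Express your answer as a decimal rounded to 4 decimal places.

Let S = {P2, P3, P4}.
P(S) = 0.203 + 0.464 + 0.289 = 0.956.
P(L ∩ S) = 0.1409·0.203 + 0.0397·0.464 + 0.1914·0.289 = 0.0286027 + 0.0184208 + 0.0553146 = 0.1023381.
P(L | S) = 0.1023381 / 0.956 = 0.107048…

0.1070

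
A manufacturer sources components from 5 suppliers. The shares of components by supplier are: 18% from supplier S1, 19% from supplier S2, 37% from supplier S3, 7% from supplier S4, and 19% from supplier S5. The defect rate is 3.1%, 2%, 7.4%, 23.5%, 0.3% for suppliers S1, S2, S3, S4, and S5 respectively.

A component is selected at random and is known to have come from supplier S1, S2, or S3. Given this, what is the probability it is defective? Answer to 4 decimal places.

Let S = {S1, S2, S3}.
P(S) = 0.18 + 0.19 + 0.37 = 0.74.
P(D ∩ S) = 0.031·0.18 + 0.02·0.19 + 0.074·0.37 = 0.00558 + 0.0038 + 0.02738 = 0.03676.
P(D | S) = 0.03676 / 0.74 = 0.049676…

0.0497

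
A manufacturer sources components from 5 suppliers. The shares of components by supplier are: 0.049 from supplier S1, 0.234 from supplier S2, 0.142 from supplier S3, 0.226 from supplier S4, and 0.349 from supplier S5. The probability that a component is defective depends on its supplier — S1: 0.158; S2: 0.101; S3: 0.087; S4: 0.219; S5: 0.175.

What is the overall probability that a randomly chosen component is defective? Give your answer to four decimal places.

0.1543

Summing over the partition,
P(D) = P(D|S1)·P(S1) + P(D|S2)·P(S2) + P(D|S3)·P(S3) + P(D|S4)·P(S4) + P(D|S5)·P(S5)
      = 0.158·0.049 + 0.101·0.234 + 0.087·0.142 + 0.219·0.226 + 0.175·0.349
      = 0.007742 + 0.023634 + 0.012354 + 0.049494 + 0.061075 = 0.154299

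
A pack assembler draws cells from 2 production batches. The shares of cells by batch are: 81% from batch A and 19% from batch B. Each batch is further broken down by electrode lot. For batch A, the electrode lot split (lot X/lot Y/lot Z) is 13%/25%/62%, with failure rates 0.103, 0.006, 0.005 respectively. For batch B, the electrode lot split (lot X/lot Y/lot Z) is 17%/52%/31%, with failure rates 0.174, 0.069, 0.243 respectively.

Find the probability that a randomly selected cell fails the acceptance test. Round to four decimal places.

P(F|A) = 0.13·0.103 + 0.25·0.006 + 0.62·0.005 = 0.01339 + 0.0015 + 0.0031 = 0.01799
P(F|B) = 0.17·0.174 + 0.52·0.069 + 0.31·0.243 = 0.02958 + 0.03588 + 0.07533 = 0.14079
Then overall,
P(F) = 0.81·0.01799 + 0.19·0.14079
      = 0.0145719 + 0.0267501 = 0.041322

P(F) ≈ 0.0413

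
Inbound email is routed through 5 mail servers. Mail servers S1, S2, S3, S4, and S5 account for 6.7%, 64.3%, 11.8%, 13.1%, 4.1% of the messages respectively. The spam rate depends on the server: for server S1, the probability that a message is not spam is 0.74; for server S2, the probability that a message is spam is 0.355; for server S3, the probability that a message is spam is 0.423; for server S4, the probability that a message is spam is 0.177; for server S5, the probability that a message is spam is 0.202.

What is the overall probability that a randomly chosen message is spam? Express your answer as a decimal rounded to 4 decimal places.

P(S|S1) = 1 − 0.74 = 0.26.
P(S) = P(S|S1)·P(S1) + P(S|S2)·P(S2) + P(S|S3)·P(S3) + P(S|S4)·P(S4) + P(S|S5)·P(S5)
      = 0.26·0.067 + 0.355·0.643 + 0.423·0.118 + 0.177·0.131 + 0.202·0.041
      = 0.01742 + 0.228265 + 0.049914 + 0.023187 + 0.008282 = 0.327068

P(S) ≈ 0.3271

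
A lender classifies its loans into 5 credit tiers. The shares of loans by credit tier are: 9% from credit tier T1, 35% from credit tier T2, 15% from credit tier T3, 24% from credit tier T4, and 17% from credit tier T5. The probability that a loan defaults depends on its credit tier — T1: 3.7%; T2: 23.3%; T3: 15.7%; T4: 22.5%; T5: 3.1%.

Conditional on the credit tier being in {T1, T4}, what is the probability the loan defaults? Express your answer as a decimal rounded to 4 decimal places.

Let S = {T1, T4}.
P(S) = 0.09 + 0.24 = 0.33.
P(D ∩ S) = 0.037·0.09 + 0.225·0.24 = 0.00333 + 0.054 = 0.05733.
P(D | S) = 0.05733 / 0.33 = 0.173727…

P(D|S) ≈ 0.1737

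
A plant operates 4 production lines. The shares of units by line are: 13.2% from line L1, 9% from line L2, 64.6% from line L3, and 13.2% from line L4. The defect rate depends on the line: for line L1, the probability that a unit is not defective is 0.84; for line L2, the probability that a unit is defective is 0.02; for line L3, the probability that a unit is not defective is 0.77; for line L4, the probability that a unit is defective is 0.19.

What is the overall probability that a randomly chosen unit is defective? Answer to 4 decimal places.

P(D|L1) = 1 − 0.84 = 0.16.
P(D|L3) = 1 − 0.77 = 0.23.
P(D) = P(D|L1)·P(L1) + P(D|L2)·P(L2) + P(D|L3)·P(L3) + P(D|L4)·P(L4)
      = 0.16·0.132 + 0.02·0.09 + 0.23·0.646 + 0.19·0.132
      = 0.02112 + 0.0018 + 0.14858 + 0.02508 = 0.19658

0.1966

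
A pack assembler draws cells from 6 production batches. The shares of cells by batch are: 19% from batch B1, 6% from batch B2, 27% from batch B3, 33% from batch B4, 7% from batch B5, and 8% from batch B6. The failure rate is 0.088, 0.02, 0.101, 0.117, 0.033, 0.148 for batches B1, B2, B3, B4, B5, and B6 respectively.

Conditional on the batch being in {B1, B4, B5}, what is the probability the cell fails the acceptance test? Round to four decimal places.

Let S = {B1, B4, B5}.
P(S) = 0.19 + 0.33 + 0.07 = 0.59.
P(F ∩ S) = 0.088·0.19 + 0.117·0.33 + 0.033·0.07 = 0.01672 + 0.03861 + 0.00231 = 0.05764.
P(F | S) = 0.05764 / 0.59 = 0.097695…

P(F|S) ≈ 0.0977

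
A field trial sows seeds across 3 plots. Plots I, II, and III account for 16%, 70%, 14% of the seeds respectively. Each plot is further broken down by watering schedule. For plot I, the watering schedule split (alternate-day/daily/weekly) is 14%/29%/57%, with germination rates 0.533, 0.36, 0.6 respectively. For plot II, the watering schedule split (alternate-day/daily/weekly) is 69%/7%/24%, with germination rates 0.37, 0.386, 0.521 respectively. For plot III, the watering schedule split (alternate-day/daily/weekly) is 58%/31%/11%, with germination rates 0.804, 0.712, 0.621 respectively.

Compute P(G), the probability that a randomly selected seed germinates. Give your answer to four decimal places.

0.4743

P(G|I) = 0.14·0.533 + 0.29·0.36 + 0.57·0.6 = 0.07462 + 0.1044 + 0.342 = 0.52102
P(G|II) = 0.69·0.37 + 0.07·0.386 + 0.24·0.521 = 0.2553 + 0.02702 + 0.12504 = 0.40736
P(G|III) = 0.58·0.804 + 0.31·0.712 + 0.11·0.621 = 0.46632 + 0.22072 + 0.06831 = 0.75535
Then overall,
P(G) = 0.16·0.52102 + 0.7·0.40736 + 0.14·0.75535
      = 0.0833632 + 0.285152 + 0.105749 = 0.4742642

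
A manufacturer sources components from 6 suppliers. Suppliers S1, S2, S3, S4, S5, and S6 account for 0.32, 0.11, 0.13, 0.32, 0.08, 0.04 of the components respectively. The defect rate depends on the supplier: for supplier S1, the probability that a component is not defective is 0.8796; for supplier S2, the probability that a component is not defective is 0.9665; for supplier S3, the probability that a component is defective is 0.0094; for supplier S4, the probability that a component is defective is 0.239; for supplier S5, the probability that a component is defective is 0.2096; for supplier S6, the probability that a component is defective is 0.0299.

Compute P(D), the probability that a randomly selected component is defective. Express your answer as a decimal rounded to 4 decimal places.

0.1379

P(D|S1) = 1 − 0.8796 = 0.1204.
P(D|S2) = 1 − 0.9665 = 0.0335.
P(D) = P(D|S1)·P(S1) + P(D|S2)·P(S2) + P(D|S3)·P(S3) + P(D|S4)·P(S4) + P(D|S5)·P(S5) + P(D|S6)·P(S6)
      = 0.1204·0.32 + 0.0335·0.11 + 0.0094·0.13 + 0.239·0.32 + 0.2096·0.08 + 0.0299·0.04
      = 0.038528 + 0.003685 + 0.001222 + 0.07648 + 0.016768 + 0.001196 = 0.137879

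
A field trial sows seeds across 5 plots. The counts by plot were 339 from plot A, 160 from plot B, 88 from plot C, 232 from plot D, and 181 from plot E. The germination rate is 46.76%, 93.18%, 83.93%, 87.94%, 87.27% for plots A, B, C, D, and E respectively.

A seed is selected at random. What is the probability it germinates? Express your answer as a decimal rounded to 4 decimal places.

Total: 339 + 160 + 88 + 232 + 181 = 1000.
P(A) = 339/1000 = 0.339. P(B) = 160/1000 = 0.16. P(C) = 88/1000 = 0.088. P(D) = 232/1000 = 0.232. P(E) = 181/1000 = 0.181.
By the law of total probability,
P(G) = P(G|A)·P(A) + P(G|B)·P(B) + P(G|C)·P(C) + P(G|D)·P(D) + P(G|E)·P(E)
      = 0.4676·0.339 + 0.9318·0.16 + 0.8393·0.088 + 0.8794·0.232 + 0.8727·0.181
      = 0.1585164 + 0.149088 + 0.0738584 + 0.2040208 + 0.1579587 = 0.7434423

0.7434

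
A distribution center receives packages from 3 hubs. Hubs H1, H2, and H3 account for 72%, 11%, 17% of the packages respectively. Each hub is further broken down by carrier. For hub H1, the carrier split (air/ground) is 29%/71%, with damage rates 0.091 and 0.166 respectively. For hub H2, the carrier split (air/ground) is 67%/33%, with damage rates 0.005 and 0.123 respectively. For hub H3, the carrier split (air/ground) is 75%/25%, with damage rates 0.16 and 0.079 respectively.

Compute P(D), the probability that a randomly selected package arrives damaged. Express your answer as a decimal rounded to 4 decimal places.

P(D|H1) = 0.29·0.091 + 0.71·0.166 = 0.02639 + 0.11786 = 0.14425
P(D|H2) = 0.67·0.005 + 0.33·0.123 = 0.00335 + 0.04059 = 0.04394
P(D|H3) = 0.75·0.16 + 0.25·0.079 = 0.12 + 0.01975 = 0.13975
Then overall,
P(D) = 0.72·0.14425 + 0.11·0.04394 + 0.17·0.13975
      = 0.10386 + 0.0048334 + 0.0237575 = 0.1324509

0.1325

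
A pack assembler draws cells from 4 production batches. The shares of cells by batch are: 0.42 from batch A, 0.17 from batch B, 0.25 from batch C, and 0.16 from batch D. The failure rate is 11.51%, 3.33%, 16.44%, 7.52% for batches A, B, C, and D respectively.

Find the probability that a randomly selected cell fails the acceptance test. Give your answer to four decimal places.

0.1071

P(F) = P(F|A)·P(A) + P(F|B)·P(B) + P(F|C)·P(C) + P(F|D)·P(D)
      = 0.1151·0.42 + 0.0333·0.17 + 0.1644·0.25 + 0.0752·0.16
      = 0.048342 + 0.005661 + 0.0411 + 0.012032 = 0.107135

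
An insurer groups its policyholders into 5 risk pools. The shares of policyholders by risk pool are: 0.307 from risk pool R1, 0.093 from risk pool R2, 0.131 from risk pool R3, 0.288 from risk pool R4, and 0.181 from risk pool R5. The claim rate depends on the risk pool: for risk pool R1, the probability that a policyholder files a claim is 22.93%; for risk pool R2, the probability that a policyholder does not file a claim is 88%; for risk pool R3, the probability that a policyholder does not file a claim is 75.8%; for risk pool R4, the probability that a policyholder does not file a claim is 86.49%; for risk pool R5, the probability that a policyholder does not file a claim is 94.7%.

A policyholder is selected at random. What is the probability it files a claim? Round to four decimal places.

0.1618

P(C|R2) = 1 − 0.88 = 0.12.
P(C|R3) = 1 − 0.758 = 0.242.
P(C|R4) = 1 − 0.8649 = 0.1351.
P(C|R5) = 1 − 0.947 = 0.053.
P(C) = P(C|R1)·P(R1) + P(C|R2)·P(R2) + P(C|R3)·P(R3) + P(C|R4)·P(R4) + P(C|R5)·P(R5)
      = 0.2293·0.307 + 0.12·0.093 + 0.242·0.131 + 0.1351·0.288 + 0.053·0.181
      = 0.0703951 + 0.01116 + 0.031702 + 0.0389088 + 0.009593 = 0.1617589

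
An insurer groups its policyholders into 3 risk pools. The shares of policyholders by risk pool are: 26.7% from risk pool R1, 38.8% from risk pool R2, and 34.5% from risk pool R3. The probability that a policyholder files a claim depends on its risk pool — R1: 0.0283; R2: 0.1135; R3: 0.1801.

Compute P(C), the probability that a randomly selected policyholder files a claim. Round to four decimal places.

0.1137

P(C) = P(C|R1)·P(R1) + P(C|R2)·P(R2) + P(C|R3)·P(R3)
      = 0.0283·0.267 + 0.1135·0.388 + 0.1801·0.345
      = 0.0075561 + 0.044038 + 0.0621345 = 0.1137286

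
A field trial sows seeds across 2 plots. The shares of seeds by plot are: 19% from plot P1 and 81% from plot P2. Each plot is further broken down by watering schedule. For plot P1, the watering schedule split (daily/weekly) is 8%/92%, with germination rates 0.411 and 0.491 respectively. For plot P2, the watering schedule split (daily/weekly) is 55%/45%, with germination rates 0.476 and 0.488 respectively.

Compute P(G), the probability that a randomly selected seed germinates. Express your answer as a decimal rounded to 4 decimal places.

P(G|P1) = 0.08·0.411 + 0.92·0.491 = 0.03288 + 0.45172 = 0.4846
P(G|P2) = 0.55·0.476 + 0.45·0.488 = 0.2618 + 0.2196 = 0.4814
Then overall,
P(G) = 0.19·0.4846 + 0.81·0.4814
      = 0.092074 + 0.389934 = 0.482008

0.4820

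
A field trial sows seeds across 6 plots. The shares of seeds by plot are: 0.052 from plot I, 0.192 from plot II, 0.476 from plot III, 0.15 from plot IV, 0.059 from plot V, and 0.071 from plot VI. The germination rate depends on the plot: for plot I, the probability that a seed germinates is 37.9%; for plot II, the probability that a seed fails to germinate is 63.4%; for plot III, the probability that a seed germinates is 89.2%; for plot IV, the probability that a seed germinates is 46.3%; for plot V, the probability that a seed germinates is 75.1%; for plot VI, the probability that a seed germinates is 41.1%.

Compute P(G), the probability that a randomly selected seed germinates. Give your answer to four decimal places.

P(G|II) = 1 − 0.634 = 0.366.
By the law of total probability,
P(G) = P(G|I)·P(I) + P(G|II)·P(II) + P(G|III)·P(III) + P(G|IV)·P(IV) + P(G|V)·P(V) + P(G|VI)·P(VI)
      = 0.379·0.052 + 0.366·0.192 + 0.892·0.476 + 0.463·0.15 + 0.751·0.059 + 0.411·0.071
      = 0.019708 + 0.070272 + 0.424592 + 0.06945 + 0.044309 + 0.029181 = 0.657512

0.6575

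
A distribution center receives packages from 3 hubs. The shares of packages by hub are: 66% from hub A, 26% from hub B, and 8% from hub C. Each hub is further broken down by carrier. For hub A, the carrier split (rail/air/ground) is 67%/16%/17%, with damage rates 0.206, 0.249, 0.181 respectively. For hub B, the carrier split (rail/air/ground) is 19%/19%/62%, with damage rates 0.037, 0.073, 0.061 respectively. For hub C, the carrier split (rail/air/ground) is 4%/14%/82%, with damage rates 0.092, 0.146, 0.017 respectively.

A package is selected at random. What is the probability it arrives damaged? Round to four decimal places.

P(D) ≈ 0.1560

P(D|A) = 0.67·0.206 + 0.16·0.249 + 0.17·0.181 = 0.13802 + 0.03984 + 0.03077 = 0.20863
P(D|B) = 0.19·0.037 + 0.19·0.073 + 0.62·0.061 = 0.00703 + 0.01387 + 0.03782 = 0.05872
P(D|C) = 0.04·0.092 + 0.14·0.146 + 0.82·0.017 = 0.00368 + 0.02044 + 0.01394 = 0.03806
By total probability over the outer partition,
P(D) = 0.66·0.20863 + 0.26·0.05872 + 0.08·0.03806
      = 0.1376958 + 0.0152672 + 0.0030448 = 0.1560078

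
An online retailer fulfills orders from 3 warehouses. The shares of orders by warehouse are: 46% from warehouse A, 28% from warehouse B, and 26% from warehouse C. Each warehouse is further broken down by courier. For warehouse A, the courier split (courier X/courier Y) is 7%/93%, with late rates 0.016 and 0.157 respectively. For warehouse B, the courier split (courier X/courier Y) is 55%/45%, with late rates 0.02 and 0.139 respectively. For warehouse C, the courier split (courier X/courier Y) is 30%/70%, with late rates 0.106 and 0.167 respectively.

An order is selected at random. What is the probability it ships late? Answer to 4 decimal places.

0.1269

P(L|A) = 0.07·0.016 + 0.93·0.157 = 0.00112 + 0.14601 = 0.14713
P(L|B) = 0.55·0.02 + 0.45·0.139 = 0.011 + 0.06255 = 0.07355
P(L|C) = 0.3·0.106 + 0.7·0.167 = 0.0318 + 0.1169 = 0.1487
By total probability over the outer partition,
P(L) = 0.46·0.14713 + 0.28·0.07355 + 0.26·0.1487
      = 0.0676798 + 0.020594 + 0.038662 = 0.1269358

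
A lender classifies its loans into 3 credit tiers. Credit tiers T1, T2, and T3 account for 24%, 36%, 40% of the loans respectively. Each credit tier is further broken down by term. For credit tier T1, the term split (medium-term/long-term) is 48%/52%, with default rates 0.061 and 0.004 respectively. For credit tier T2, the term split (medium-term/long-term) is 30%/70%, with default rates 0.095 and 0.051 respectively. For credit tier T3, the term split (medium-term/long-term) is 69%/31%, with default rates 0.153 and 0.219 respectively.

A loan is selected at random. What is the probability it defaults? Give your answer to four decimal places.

P(D|T1) = 0.48·0.061 + 0.52·0.004 = 0.02928 + 0.00208 = 0.03136
P(D|T2) = 0.3·0.095 + 0.7·0.051 = 0.0285 + 0.0357 = 0.0642
P(D|T3) = 0.69·0.153 + 0.31·0.219 = 0.10557 + 0.06789 = 0.17346
Then overall,
P(D) = 0.24·0.03136 + 0.36·0.0642 + 0.4·0.17346
      = 0.0075264 + 0.023112 + 0.069384 = 0.1000224

P(D) ≈ 0.1000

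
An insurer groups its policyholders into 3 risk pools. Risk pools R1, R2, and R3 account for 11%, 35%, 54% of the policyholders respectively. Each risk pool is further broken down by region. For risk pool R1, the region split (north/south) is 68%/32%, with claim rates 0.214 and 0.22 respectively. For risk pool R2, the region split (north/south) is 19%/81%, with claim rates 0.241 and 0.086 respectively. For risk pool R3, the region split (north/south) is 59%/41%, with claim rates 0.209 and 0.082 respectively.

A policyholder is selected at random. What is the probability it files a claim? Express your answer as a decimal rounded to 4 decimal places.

0.1489

P(C|R1) = 0.68·0.214 + 0.32·0.22 = 0.14552 + 0.0704 = 0.21592
P(C|R2) = 0.19·0.241 + 0.81·0.086 = 0.04579 + 0.06966 = 0.11545
P(C|R3) = 0.59·0.209 + 0.41·0.082 = 0.12331 + 0.03362 = 0.15693
By total probability over the outer partition,
P(C) = 0.11·0.21592 + 0.35·0.11545 + 0.54·0.15693
      = 0.0237512 + 0.0404075 + 0.0847422 = 0.1489009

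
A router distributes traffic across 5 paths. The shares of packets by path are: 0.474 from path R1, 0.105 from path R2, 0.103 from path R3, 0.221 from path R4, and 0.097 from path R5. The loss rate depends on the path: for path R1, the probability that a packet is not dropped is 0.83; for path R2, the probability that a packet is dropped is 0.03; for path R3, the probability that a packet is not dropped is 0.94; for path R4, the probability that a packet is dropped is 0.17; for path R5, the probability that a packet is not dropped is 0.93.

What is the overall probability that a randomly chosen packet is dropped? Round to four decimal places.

P(L|R1) = 1 − 0.83 = 0.17.
P(L|R3) = 1 − 0.94 = 0.06.
P(L|R5) = 1 − 0.93 = 0.07.
Summing over the partition,
P(L) = P(L|R1)·P(R1) + P(L|R2)·P(R2) + P(L|R3)·P(R3) + P(L|R4)·P(R4) + P(L|R5)·P(R5)
      = 0.17·0.474 + 0.03·0.105 + 0.06·0.103 + 0.17·0.221 + 0.07·0.097
      = 0.08058 + 0.00315 + 0.00618 + 0.03757 + 0.00679 = 0.13427

P(L) ≈ 0.1343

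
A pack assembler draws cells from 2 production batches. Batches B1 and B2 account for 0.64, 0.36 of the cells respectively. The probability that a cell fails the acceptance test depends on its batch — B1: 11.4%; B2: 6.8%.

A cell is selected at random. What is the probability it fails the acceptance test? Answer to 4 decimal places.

Using total probability over the partition,
P(F) = P(F|B1)·P(B1) + P(F|B2)·P(B2)
      = 0.114·0.64 + 0.068·0.36
      = 0.07296 + 0.02448 = 0.09744

0.0974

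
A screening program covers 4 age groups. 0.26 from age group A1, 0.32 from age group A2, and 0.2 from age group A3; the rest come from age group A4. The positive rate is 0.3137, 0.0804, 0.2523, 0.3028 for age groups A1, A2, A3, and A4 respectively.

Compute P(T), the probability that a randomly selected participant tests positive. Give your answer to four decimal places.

P(A4) = 1 − (0.26 + 0.32 + 0.2) = 0.22.
Using total probability over the partition,
P(T) = P(T|A1)·P(A1) + P(T|A2)·P(A2) + P(T|A3)·P(A3) + P(T|A4)·P(A4)
      = 0.3137·0.26 + 0.0804·0.32 + 0.2523·0.2 + 0.3028·0.22
      = 0.081562 + 0.025728 + 0.05046 + 0.066616 = 0.224366

0.2244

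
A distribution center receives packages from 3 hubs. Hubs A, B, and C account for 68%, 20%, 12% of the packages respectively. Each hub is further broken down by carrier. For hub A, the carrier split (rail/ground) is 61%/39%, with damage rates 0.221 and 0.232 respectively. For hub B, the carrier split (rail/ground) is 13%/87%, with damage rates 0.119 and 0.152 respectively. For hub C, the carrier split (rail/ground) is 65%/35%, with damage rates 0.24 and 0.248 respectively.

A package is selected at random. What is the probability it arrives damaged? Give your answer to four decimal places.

P(D|A) = 0.61·0.221 + 0.39·0.232 = 0.13481 + 0.09048 = 0.22529
P(D|B) = 0.13·0.119 + 0.87·0.152 = 0.01547 + 0.13224 = 0.14771
P(D|C) = 0.65·0.24 + 0.35·0.248 = 0.156 + 0.0868 = 0.2428
Then overall,
P(D) = 0.68·0.22529 + 0.2·0.14771 + 0.12·0.2428
      = 0.1531972 + 0.029542 + 0.029136 = 0.2118752

0.2119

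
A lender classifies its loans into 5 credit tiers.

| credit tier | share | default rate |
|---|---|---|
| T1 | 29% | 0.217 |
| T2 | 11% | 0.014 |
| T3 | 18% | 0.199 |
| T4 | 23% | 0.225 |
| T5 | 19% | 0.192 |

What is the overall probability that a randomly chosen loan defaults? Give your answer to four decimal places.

P(D) = P(D|T1)·P(T1) + P(D|T2)·P(T2) + P(D|T3)·P(T3) + P(D|T4)·P(T4) + P(D|T5)·P(T5)
      = 0.217·0.29 + 0.014·0.11 + 0.199·0.18 + 0.225·0.23 + 0.192·0.19
      = 0.06293 + 0.00154 + 0.03582 + 0.05175 + 0.03648 = 0.18852

0.1885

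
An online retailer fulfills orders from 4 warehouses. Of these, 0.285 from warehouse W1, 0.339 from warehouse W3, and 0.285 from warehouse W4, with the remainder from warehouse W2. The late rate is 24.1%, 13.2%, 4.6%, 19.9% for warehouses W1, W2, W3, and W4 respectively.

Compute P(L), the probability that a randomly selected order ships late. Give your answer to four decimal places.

P(W2) = 1 − (0.285 + 0.339 + 0.285) = 0.091.
P(L) = P(L|W1)·P(W1) + P(L|W2)·P(W2) + P(L|W3)·P(W3) + P(L|W4)·P(W4)
      = 0.241·0.285 + 0.132·0.091 + 0.046·0.339 + 0.199·0.285
      = 0.068685 + 0.012012 + 0.015594 + 0.056715 = 0.153006

0.1530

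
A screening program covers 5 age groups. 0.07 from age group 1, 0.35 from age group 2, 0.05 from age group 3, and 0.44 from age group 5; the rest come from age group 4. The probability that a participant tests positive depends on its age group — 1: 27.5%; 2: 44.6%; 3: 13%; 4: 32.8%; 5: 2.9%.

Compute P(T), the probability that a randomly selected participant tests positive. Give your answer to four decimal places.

0.2241

P(4) = 1 − (0.07 + 0.35 + 0.05 + 0.44) = 0.09.
P(T) = P(T|1)·P(1) + P(T|2)·P(2) + P(T|3)·P(3) + P(T|4)·P(4) + P(T|5)·P(5)
      = 0.275·0.07 + 0.446·0.35 + 0.13·0.05 + 0.328·0.09 + 0.029·0.44
      = 0.01925 + 0.1561 + 0.0065 + 0.02952 + 0.01276 = 0.22413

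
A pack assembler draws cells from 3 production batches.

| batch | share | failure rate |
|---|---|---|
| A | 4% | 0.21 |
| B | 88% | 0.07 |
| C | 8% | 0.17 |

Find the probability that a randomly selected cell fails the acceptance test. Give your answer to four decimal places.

0.0836

P(F) = P(F|A)·P(A) + P(F|B)·P(B) + P(F|C)·P(C)
      = 0.21·0.04 + 0.07·0.88 + 0.17·0.08
      = 0.0084 + 0.0616 + 0.0136 = 0.0836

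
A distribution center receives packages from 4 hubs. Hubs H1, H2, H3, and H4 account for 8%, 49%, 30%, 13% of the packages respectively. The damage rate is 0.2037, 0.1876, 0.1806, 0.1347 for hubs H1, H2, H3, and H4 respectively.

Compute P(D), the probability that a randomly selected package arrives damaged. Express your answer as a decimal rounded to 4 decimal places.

By the law of total probability,
P(D) = P(D|H1)·P(H1) + P(D|H2)·P(H2) + P(D|H3)·P(H3) + P(D|H4)·P(H4)
      = 0.2037·0.08 + 0.1876·0.49 + 0.1806·0.3 + 0.1347·0.13
      = 0.016296 + 0.091924 + 0.05418 + 0.017511 = 0.179911

0.1799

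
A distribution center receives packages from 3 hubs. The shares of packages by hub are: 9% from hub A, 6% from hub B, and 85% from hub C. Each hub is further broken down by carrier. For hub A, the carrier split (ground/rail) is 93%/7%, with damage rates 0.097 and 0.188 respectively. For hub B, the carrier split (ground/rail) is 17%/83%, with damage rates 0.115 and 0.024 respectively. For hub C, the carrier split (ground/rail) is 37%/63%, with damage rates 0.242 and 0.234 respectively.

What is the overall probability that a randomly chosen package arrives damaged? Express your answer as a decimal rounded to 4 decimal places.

P(D|A) = 0.93·0.097 + 0.07·0.188 = 0.09021 + 0.01316 = 0.10337
P(D|B) = 0.17·0.115 + 0.83·0.024 = 0.01955 + 0.01992 = 0.03947
P(D|C) = 0.37·0.242 + 0.63·0.234 = 0.08954 + 0.14742 = 0.23696
Then overall,
P(D) = 0.09·0.10337 + 0.06·0.03947 + 0.85·0.23696
      = 0.0093033 + 0.0023682 + 0.201416 = 0.2130875

0.2131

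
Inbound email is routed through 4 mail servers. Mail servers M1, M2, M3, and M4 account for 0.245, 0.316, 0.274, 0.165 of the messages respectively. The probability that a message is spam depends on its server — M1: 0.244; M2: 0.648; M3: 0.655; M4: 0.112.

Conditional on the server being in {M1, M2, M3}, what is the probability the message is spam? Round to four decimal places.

Let J = {M1, M2, M3}.
P(J) = 0.245 + 0.316 + 0.274 = 0.835.
P(S ∩ J) = 0.244·0.245 + 0.648·0.316 + 0.655·0.274 = 0.05978 + 0.204768 + 0.17947 = 0.444018.
P(S | J) = 0.444018 / 0.835 = 0.531758…

0.5318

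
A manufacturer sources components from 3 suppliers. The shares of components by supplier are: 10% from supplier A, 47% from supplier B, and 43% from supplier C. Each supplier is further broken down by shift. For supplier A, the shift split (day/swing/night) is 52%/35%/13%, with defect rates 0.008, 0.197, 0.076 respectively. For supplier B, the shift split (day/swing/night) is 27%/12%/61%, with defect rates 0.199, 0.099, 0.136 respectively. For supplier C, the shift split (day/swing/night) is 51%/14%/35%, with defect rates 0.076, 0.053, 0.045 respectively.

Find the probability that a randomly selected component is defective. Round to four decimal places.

P(D|A) = 0.52·0.008 + 0.35·0.197 + 0.13·0.076 = 0.00416 + 0.06895 + 0.00988 = 0.08299
P(D|B) = 0.27·0.199 + 0.12·0.099 + 0.61·0.136 = 0.05373 + 0.01188 + 0.08296 = 0.14857
P(D|C) = 0.51·0.076 + 0.14·0.053 + 0.35·0.045 = 0.03876 + 0.00742 + 0.01575 = 0.06193
By total probability over the outer partition,
P(D) = 0.1·0.08299 + 0.47·0.14857 + 0.43·0.06193
      = 0.008299 + 0.0698279 + 0.0266299 = 0.1047568

P(D) ≈ 0.1048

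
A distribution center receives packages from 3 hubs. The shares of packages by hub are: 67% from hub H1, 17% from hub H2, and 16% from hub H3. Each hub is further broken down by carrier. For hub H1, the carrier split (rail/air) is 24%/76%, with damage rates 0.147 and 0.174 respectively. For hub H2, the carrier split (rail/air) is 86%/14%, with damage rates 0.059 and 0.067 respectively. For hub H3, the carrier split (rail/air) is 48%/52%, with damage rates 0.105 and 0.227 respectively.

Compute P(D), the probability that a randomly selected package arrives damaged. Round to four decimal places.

P(D|H1) = 0.24·0.147 + 0.76·0.174 = 0.03528 + 0.13224 = 0.16752
P(D|H2) = 0.86·0.059 + 0.14·0.067 = 0.05074 + 0.00938 = 0.06012
P(D|H3) = 0.48·0.105 + 0.52·0.227 = 0.0504 + 0.11804 = 0.16844
Then overall,
P(D) = 0.67·0.16752 + 0.17·0.06012 + 0.16·0.16844
      = 0.1122384 + 0.0102204 + 0.0269504 = 0.1494092

P(D) ≈ 0.1494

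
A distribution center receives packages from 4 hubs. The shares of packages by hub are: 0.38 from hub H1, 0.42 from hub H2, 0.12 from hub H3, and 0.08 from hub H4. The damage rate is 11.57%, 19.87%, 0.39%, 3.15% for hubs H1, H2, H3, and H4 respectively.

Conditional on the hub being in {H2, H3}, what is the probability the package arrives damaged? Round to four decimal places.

P(D|S) ≈ 0.1554

Let S = {H2, H3}.
P(S) = 0.42 + 0.12 = 0.54.
P(D ∩ S) = 0.1987·0.42 + 0.0039·0.12 = 0.083454 + 0.000468 = 0.083922.
P(D | S) = 0.083922 / 0.54 = 0.155411…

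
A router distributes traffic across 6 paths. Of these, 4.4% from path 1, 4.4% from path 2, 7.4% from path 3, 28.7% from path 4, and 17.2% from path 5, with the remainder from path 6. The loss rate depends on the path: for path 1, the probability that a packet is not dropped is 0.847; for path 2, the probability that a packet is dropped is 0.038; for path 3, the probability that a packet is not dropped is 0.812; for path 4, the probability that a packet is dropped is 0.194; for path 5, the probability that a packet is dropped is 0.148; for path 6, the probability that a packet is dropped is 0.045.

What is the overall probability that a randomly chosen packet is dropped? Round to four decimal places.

0.1205

P(6) = 1 − (0.044 + 0.044 + 0.074 + 0.287 + 0.172) = 0.379.
P(L|1) = 1 − 0.847 = 0.153.
P(L|3) = 1 − 0.812 = 0.188.
P(L) = P(L|1)·P(1) + P(L|2)·P(2) + P(L|3)·P(3) + P(L|4)·P(4) + P(L|5)·P(5) + P(L|6)·P(6)
      = 0.153·0.044 + 0.038·0.044 + 0.188·0.074 + 0.194·0.287 + 0.148·0.172 + 0.045·0.379
      = 0.006732 + 0.001672 + 0.013912 + 0.055678 + 0.025456 + 0.017055 = 0.120505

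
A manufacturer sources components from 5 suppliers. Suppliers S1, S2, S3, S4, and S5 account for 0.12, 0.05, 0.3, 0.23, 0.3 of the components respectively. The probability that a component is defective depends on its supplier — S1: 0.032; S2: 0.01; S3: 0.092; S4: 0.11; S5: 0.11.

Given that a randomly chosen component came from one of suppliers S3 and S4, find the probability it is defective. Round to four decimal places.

Let S = {S3, S4}.
P(S) = 0.3 + 0.23 = 0.53.
P(D ∩ S) = 0.092·0.3 + 0.11·0.23 = 0.0276 + 0.0253 = 0.0529.
P(D | S) = 0.0529 / 0.53 = 0.099811…

0.0998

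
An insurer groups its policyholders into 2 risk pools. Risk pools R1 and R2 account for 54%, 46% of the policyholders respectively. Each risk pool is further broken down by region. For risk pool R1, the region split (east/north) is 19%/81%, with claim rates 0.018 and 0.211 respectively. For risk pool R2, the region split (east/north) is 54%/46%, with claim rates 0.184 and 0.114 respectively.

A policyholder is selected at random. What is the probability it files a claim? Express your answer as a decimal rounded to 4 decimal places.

P(C|R1) = 0.19·0.018 + 0.81·0.211 = 0.00342 + 0.17091 = 0.17433
P(C|R2) = 0.54·0.184 + 0.46·0.114 = 0.09936 + 0.05244 = 0.1518
By total probability over the outer partition,
P(C) = 0.54·0.17433 + 0.46·0.1518
      = 0.0941382 + 0.069828 = 0.1639662

0.1640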